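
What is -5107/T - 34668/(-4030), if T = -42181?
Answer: 741456059/84994715 ≈ 8.7236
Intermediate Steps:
-5107/T - 34668/(-4030) = -5107/(-42181) - 34668/(-4030) = -5107*(-1/42181) - 34668*(-1/4030) = 5107/42181 + 17334/2015 = 741456059/84994715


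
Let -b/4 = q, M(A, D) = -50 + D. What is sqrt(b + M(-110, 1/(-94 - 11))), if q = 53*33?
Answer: I*sqrt(77682255)/105 ≈ 83.941*I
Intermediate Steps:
q = 1749
b = -6996 (b = -4*1749 = -6996)
sqrt(b + M(-110, 1/(-94 - 11))) = sqrt(-6996 + (-50 + 1/(-94 - 11))) = sqrt(-6996 + (-50 + 1/(-105))) = sqrt(-6996 + (-50 - 1/105)) = sqrt(-6996 - 5251/105) = sqrt(-739831/105) = I*sqrt(77682255)/105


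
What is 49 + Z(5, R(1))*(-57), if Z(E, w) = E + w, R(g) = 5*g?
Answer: -521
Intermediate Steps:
49 + Z(5, R(1))*(-57) = 49 + (5 + 5*1)*(-57) = 49 + (5 + 5)*(-57) = 49 + 10*(-57) = 49 - 570 = -521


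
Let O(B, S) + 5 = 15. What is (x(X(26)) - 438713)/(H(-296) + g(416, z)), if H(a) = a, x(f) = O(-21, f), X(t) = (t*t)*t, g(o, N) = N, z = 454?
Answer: -438703/158 ≈ -2776.6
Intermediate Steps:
X(t) = t**3 (X(t) = t**2*t = t**3)
O(B, S) = 10 (O(B, S) = -5 + 15 = 10)
x(f) = 10
(x(X(26)) - 438713)/(H(-296) + g(416, z)) = (10 - 438713)/(-296 + 454) = -438703/158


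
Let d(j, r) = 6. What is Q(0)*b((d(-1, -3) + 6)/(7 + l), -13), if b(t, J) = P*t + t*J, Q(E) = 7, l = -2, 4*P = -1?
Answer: -1113/5 ≈ -222.60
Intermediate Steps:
P = -¼ (P = (¼)*(-1) = -¼ ≈ -0.25000)
b(t, J) = -t/4 + J*t (b(t, J) = -t/4 + t*J = -t/4 + J*t)
Q(0)*b((d(-1, -3) + 6)/(7 + l), -13) = 7*(((6 + 6)/(7 - 2))*(-¼ - 13)) = 7*((12/5)*(-53/4)) = 7*(-159/5) = -1113/5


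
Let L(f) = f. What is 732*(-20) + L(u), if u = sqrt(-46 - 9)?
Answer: -14640 + I*sqrt(55) ≈ -14640.0 + 7.4162*I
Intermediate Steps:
u = I*sqrt(55) (u = sqrt(-55) = I*sqrt(55) ≈ 7.4162*I)
732*(-20) + L(u) = 732*(-20) + I*sqrt(55) = -14640 + I*sqrt(55)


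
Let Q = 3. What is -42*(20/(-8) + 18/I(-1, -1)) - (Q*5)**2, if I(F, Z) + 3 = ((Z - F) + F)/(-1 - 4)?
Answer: 150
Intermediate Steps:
I(F, Z) = -3 - Z/5 (I(F, Z) = -3 + ((Z - F) + F)/(-1 - 4) = -3 + Z/(-5) = -3 + Z*(-1/5) = -3 - Z/5)
-42*(20/(-8) + 18/I(-1, -1)) - (Q*5)**2 = -42*(20/(-8) + 18/(-3 - 1/5*(-1))) - (3*5)**2 = -42*(20*(-1/8) + 18/(-3 + 1/5)) - 1*15**2 = -42*(-5/2 + 18/(-14/5)) - 1*225 = -42*(-5/2 + 18*(-5/14)) - 225 = -42*(-5/2 - 45/7) - 225 = -42*(-125/14) - 225 = 375 - 225 = 150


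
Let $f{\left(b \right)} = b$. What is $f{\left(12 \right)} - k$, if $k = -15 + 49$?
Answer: $-22$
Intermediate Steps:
$k = 34$
$f{\left(12 \right)} - k = 12 - 34 = -22$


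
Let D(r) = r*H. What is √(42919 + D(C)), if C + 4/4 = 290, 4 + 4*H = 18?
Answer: √175722/2 ≈ 209.60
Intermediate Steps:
H = 7/2 (H = -1 + (¼)*18 = -1 + 9/2 = 7/2 ≈ 3.5000)
C = 289 (C = -1 + 290 = 289)
D(r) = 7*r/2 (D(r) = r*(7/2) = 7*r/2)
√(42919 + D(C)) = √(42919 + (7/2)*289) = √(42919 + 2023/2) = √(87861/2) = √175722/2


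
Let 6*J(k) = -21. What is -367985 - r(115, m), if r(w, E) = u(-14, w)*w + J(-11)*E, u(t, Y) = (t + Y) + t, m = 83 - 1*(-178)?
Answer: -754153/2 ≈ -3.7708e+5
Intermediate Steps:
J(k) = -7/2 (J(k) = (⅙)*(-21) = -7/2)
m = 261 (m = 83 + 178 = 261)
u(t, Y) = Y + 2*t (u(t, Y) = (Y + t) + t = Y + 2*t)
r(w, E) = -7*E/2 + w*(-28 + w) (r(w, E) = (w + 2*(-14))*w - 7*E/2 = (w - 28)*w - 7*E/2 = (-28 + w)*w - 7*E/2 = w*(-28 + w) - 7*E/2 = -7*E/2 + w*(-28 + w))
-367985 - r(115, m) = -367985 - (-7/2*261 + 115*(-28 + 115)) = -367985 - (-1827/2 + 115*87) = -367985 - (-1827/2 + 10005) = -367985 - 1*18183/2 = -367985 - 18183/2 = -754153/2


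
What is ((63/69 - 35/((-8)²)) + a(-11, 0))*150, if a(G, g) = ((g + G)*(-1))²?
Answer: 13398825/736 ≈ 18205.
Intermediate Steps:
a(G, g) = (-G - g)² (a(G, g) = ((G + g)*(-1))² = (-G - g)²)
((63/69 - 35/((-8)²)) + a(-11, 0))*150 = ((63/69 - 35/((-8)²)) + (-11 + 0)²)*150 = ((63*(1/69) - 35/64) + (-11)²)*150 = ((21/23 - 35*1/64) + 121)*150 = ((21/23 - 35/64) + 121)*150 = (539/1472 + 121)*150 = (178651/1472)*150 = 13398825/736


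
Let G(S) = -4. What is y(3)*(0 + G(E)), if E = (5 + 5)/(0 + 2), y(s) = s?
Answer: -12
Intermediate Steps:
E = 5 (E = 10/2 = 10*(1/2) = 5)
y(3)*(0 + G(E)) = 3*(0 - 4) = 3*(-4) = -12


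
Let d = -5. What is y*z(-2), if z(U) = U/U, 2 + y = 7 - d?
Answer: 10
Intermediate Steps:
y = 10 (y = -2 + (7 - 1*(-5)) = -2 + (7 + 5) = -2 + 12 = 10)
z(U) = 1
y*z(-2) = 10*1 = 10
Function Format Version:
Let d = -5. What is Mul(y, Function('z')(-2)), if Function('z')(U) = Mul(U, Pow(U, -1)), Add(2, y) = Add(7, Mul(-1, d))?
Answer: 10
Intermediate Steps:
y = 10 (y = Add(-2, Add(7, Mul(-1, -5))) = Add(-2, Add(7, 5)) = Add(-2, 12) = 10)
Function('z')(U) = 1
Mul(y, Function('z')(-2)) = Mul(10, 1) = 10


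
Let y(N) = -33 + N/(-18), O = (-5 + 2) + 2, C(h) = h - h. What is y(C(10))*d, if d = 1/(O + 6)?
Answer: -33/5 ≈ -6.6000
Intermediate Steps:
C(h) = 0
O = -1 (O = -3 + 2 = -1)
y(N) = -33 - N/18 (y(N) = -33 + N*(-1/18) = -33 - N/18)
d = 1/5 (d = 1/(-1 + 6) = 1/5 ≈ 0.20000)
y(C(10))*d = (-33 - 1/18*0)*(1/5) = (-33 + 0)*(1/5) = -33*1/5 = -33/5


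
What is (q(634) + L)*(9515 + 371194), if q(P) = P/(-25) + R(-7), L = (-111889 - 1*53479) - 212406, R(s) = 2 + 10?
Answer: -3595676200956/25 ≈ -1.4383e+11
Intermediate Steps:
R(s) = 12
L = -377774 (L = (-111889 - 53479) - 212406 = -165368 - 212406 = -377774)
q(P) = 12 - P/25 (q(P) = P/(-25) + 12 = P*(-1/25) + 12 = -P/25 + 12 = 12 - P/25)
(q(634) + L)*(9515 + 371194) = ((12 - 1/25*634) - 377774)*(9515 + 371194) = ((12 - 634/25) - 377774)*380709 = (-334/25 - 377774)*380709 = -9444684/25*380709 = -3595676200956/25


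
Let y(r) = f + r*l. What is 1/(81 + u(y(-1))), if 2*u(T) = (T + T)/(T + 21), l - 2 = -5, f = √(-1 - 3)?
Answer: 47056/3817705 - 42*I/3817705 ≈ 0.012326 - 1.1001e-5*I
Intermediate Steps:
f = 2*I (f = √(-4) = 2*I ≈ 2.0*I)
l = -3 (l = 2 - 5 = -3)
y(r) = -3*r + 2*I (y(r) = 2*I + r*(-3) = 2*I - 3*r = -3*r + 2*I)
u(T) = T/(21 + T) (u(T) = ((T + T)/(T + 21))/2 = ((2*T)/(21 + T))/2 = (2*T/(21 + T))/2 = T/(21 + T))
1/(81 + u(y(-1))) = 1/(81 + (-3*(-1) + 2*I)/(21 + (-3*(-1) + 2*I))) = 1/(81 + (3 + 2*I)/(21 + (3 + 2*I))) = 1/(81 + (3 + 2*I)/(24 + 2*I)) = 1/(81 + (3 + 2*I)*((24 - 2*I)/580)) = 1/(81 + (3 + 2*I)*(24 - 2*I)/580)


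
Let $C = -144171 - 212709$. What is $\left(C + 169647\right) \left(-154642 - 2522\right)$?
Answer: $29426287212$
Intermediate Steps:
$C = -356880$ ($C = -144171 - 212709 = -356880$)
$\left(C + 169647\right) \left(-154642 - 2522\right) = \left(-356880 + 169647\right) \left(-154642 - 2522\right) = \left(-187233\right) \left(-157164\right) = 29426287212$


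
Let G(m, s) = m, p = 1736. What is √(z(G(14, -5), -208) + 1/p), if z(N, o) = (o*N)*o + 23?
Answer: 3*√50707025810/868 ≈ 778.28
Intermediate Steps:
z(N, o) = 23 + N*o² (z(N, o) = (N*o)*o + 23 = N*o² + 23 = 23 + N*o²)
√(z(G(14, -5), -208) + 1/p) = √((23 + 14*(-208)²) + 1/1736) = √((23 + 14*43264) + 1/1736) = √((23 + 605696) + 1/1736) = √(605719 + 1/1736) = √(1051528185/1736) = 3*√50707025810/868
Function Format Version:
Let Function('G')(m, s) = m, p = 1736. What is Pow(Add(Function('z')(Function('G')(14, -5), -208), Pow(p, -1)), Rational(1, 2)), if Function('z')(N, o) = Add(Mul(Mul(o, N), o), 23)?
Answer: Mul(Rational(3, 868), Pow(50707025810, Rational(1, 2))) ≈ 778.28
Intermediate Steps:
Function('z')(N, o) = Add(23, Mul(N, Pow(o, 2))) (Function('z')(N, o) = Add(Mul(Mul(N, o), o), 23) = Add(Mul(N, Pow(o, 2)), 23) = Add(23, Mul(N, Pow(o, 2))))
Pow(Add(Function('z')(Function('G')(14, -5), -208), Pow(p, -1)), Rational(1, 2)) = Pow(Add(Add(23, Mul(14, Pow(-208, 2))), Pow(1736, -1)), Rational(1, 2)) = Pow(Add(Add(23, Mul(14, 43264)), Rational(1, 1736)), Rational(1, 2)) = Pow(Add(Add(23, 605696), Rational(1, 1736)), Rational(1, 2)) = Pow(Add(605719, Rational(1, 1736)), Rational(1, 2)) = Pow(Rational(1051528185, 1736), Rational(1, 2)) = Mul(Rational(3, 868), Pow(50707025810, Rational(1, 2)))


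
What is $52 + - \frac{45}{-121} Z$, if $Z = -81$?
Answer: $\frac{2647}{121} \approx 21.876$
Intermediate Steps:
$52 + - \frac{45}{-121} Z = 52 + - \frac{45}{-121} \left(-81\right) = 52 + \left(-45\right) \left(- \frac{1}{121}\right) \left(-81\right) = 52 + \frac{45}{121} \left(-81\right) = 52 - \frac{3645}{121} = \frac{2647}{121}$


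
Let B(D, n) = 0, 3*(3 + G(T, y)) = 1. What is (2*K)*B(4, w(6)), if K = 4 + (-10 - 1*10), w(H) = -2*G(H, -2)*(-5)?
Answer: 0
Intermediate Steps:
G(T, y) = -8/3 (G(T, y) = -3 + (⅓)*1 = -3 + ⅓ = -8/3)
w(H) = -80/3 (w(H) = -2*(-8/3)*(-5) = (16/3)*(-5) = -80/3)
K = -16 (K = 4 + (-10 - 10) = 4 - 20 = -16)
(2*K)*B(4, w(6)) = (2*(-16))*0 = -32*0 = 0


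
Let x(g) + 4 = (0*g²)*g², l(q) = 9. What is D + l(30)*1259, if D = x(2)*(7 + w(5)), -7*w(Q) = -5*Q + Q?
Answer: 79041/7 ≈ 11292.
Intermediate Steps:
w(Q) = 4*Q/7 (w(Q) = -(-5*Q + Q)/7 = -(-4)*Q/7 = 4*Q/7)
x(g) = -4 (x(g) = -4 + (0*g²)*g² = -4 + 0*g² = -4 + 0 = -4)
D = -276/7 (D = -4*(7 + (4/7)*5) = -4*(7 + 20/7) = -4*69/7 = -276/7 ≈ -39.429)
D + l(30)*1259 = -276/7 + 9*1259 = -276/7 + 11331 = 79041/7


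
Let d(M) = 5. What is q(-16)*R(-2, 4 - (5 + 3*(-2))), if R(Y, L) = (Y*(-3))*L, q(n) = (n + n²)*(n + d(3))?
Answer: -79200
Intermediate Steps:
q(n) = (5 + n)*(n + n²) (q(n) = (n + n²)*(n + 5) = (n + n²)*(5 + n) = (5 + n)*(n + n²))
R(Y, L) = -3*L*Y (R(Y, L) = (-3*Y)*L = -3*L*Y)
q(-16)*R(-2, 4 - (5 + 3*(-2))) = (-16*(5 + (-16)² + 6*(-16)))*(-3*(4 - (5 + 3*(-2)))*(-2)) = (-16*(5 + 256 - 96))*(-3*(4 - (5 - 6))*(-2)) = (-16*165)*(-3*(4 - 1*(-1))*(-2)) = -(-7920)*(4 + 1)*(-2) = -(-7920)*5*(-2) = -2640*30 = -79200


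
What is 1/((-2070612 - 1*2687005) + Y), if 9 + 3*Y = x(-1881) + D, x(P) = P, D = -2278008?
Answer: -1/5517583 ≈ -1.8124e-7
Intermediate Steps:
Y = -759966 (Y = -3 + (-1881 - 2278008)/3 = -3 + (⅓)*(-2279889) = -3 - 759963 = -759966)
1/((-2070612 - 1*2687005) + Y) = 1/((-2070612 - 1*2687005) - 759966) = 1/((-2070612 - 2687005) - 759966) = 1/(-4757617 - 759966) = 1/(-5517583) = -1/5517583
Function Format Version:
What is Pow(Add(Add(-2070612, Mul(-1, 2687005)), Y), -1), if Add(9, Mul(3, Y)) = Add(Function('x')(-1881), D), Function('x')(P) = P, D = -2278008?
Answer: Rational(-1, 5517583) ≈ -1.8124e-7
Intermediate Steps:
Y = -759966 (Y = Add(-3, Mul(Rational(1, 3), Add(-1881, -2278008))) = Add(-3, Mul(Rational(1, 3), -2279889)) = Add(-3, -759963) = -759966)
Pow(Add(Add(-2070612, Mul(-1, 2687005)), Y), -1) = Pow(Add(Add(-2070612, Mul(-1, 2687005)), -759966), -1) = Pow(Add(Add(-2070612, -2687005), -759966), -1) = Pow(Add(-4757617, -759966), -1) = Pow(-5517583, -1) = Rational(-1, 5517583)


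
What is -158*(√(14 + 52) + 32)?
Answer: -5056 - 158*√66 ≈ -6339.6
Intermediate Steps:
-158*(√(14 + 52) + 32) = -158*(√66 + 32) = -158*(32 + √66) = -5056 - 158*√66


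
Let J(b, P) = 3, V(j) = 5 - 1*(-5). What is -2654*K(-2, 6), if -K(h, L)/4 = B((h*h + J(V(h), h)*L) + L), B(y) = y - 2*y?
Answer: -297248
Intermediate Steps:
V(j) = 10 (V(j) = 5 + 5 = 10)
B(y) = -y
K(h, L) = 4*h² + 16*L (K(h, L) = -(-4)*((h*h + 3*L) + L) = -(-4)*((h² + 3*L) + L) = -(-4)*(h² + 4*L) = -4*(-h² - 4*L) = 4*h² + 16*L)
-2654*K(-2, 6) = -2654*(4*(-2)² + 16*6) = -2654*(4*4 + 96) = -2654*(16 + 96) = -2654*112 = -297248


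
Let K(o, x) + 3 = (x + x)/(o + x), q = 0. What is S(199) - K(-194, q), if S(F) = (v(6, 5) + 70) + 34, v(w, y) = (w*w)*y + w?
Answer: 293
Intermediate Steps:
v(w, y) = w + y*w² (v(w, y) = w²*y + w = y*w² + w = w + y*w²)
K(o, x) = -3 + 2*x/(o + x) (K(o, x) = -3 + (x + x)/(o + x) = -3 + (2*x)/(o + x) = -3 + 2*x/(o + x))
S(F) = 290 (S(F) = (6*(1 + 6*5) + 70) + 34 = (6*(1 + 30) + 70) + 34 = (6*31 + 70) + 34 = (186 + 70) + 34 = 256 + 34 = 290)
S(199) - K(-194, q) = 290 - (-1*0 - 3*(-194))/(-194 + 0) = 290 - (0 + 582)/(-194) = 290 - (-1)*582/194 = 290 - 1*(-3) = 290 + 3 = 293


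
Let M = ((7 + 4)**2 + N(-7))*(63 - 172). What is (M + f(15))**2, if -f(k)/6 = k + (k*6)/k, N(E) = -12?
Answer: 144168049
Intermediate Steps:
f(k) = -36 - 6*k (f(k) = -6*(k + (k*6)/k) = -6*(k + (6*k)/k) = -6*(k + 6) = -6*(6 + k) = -36 - 6*k)
M = -11881 (M = ((7 + 4)**2 - 12)*(63 - 172) = (11**2 - 12)*(-109) = (121 - 12)*(-109) = 109*(-109) = -11881)
(M + f(15))**2 = (-11881 + (-36 - 6*15))**2 = (-11881 + (-36 - 90))**2 = (-11881 - 126)**2 = (-12007)**2 = 144168049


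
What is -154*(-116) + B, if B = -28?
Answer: 17836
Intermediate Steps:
-154*(-116) + B = -154*(-116) - 28 = 17864 - 28 = 17836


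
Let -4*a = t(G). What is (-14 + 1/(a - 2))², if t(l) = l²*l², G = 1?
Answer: 16900/81 ≈ 208.64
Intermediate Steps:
t(l) = l⁴
a = -¼ (a = -¼*1⁴ = -¼*1 = -¼ ≈ -0.25000)
(-14 + 1/(a - 2))² = (-14 + 1/(-¼ - 2))² = (-14 + 1/(-9/4))² = (-14 - 4/9)² = (-130/9)² = 16900/81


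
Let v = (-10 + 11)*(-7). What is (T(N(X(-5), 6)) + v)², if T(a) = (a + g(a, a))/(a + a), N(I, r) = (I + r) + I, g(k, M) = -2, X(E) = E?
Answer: 625/16 ≈ 39.063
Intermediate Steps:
N(I, r) = r + 2*I
v = -7 (v = 1*(-7) = -7)
T(a) = (-2 + a)/(2*a) (T(a) = (a - 2)/(a + a) = (-2 + a)/((2*a)) = (-2 + a)*(1/(2*a)) = (-2 + a)/(2*a))
(T(N(X(-5), 6)) + v)² = ((-2 + (6 + 2*(-5)))/(2*(6 + 2*(-5))) - 7)² = ((-2 + (6 - 10))/(2*(6 - 10)) - 7)² = ((½)*(-2 - 4)/(-4) - 7)² = ((½)*(-¼)*(-6) - 7)² = (¾ - 7)² = (-25/4)² = 625/16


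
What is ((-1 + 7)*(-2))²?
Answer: 144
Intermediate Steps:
((-1 + 7)*(-2))² = (6*(-2))² = (-12)² = 144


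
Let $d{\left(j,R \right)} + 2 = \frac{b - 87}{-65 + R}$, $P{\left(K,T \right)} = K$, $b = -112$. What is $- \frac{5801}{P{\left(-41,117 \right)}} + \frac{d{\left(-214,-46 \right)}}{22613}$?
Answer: $\frac{14560758500}{102911763} \approx 141.49$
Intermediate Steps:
$d{\left(j,R \right)} = -2 - \frac{199}{-65 + R}$ ($d{\left(j,R \right)} = -2 + \frac{-112 - 87}{-65 + R} = -2 - \frac{199}{-65 + R}$)
$- \frac{5801}{P{\left(-41,117 \right)}} + \frac{d{\left(-214,-46 \right)}}{22613} = - \frac{5801}{-41} + \frac{\frac{1}{-65 - 46} \left(-69 - -92\right)}{22613} = \left(-5801\right) \left(- \frac{1}{41}\right) + \frac{-69 + 92}{-111} \cdot \frac{1}{22613} = \frac{5801}{41} + \left(- \frac{1}{111}\right) 23 \cdot \frac{1}{22613} = \frac{5801}{41} - \frac{23}{2510043} = \frac{14560758500}{102911763}$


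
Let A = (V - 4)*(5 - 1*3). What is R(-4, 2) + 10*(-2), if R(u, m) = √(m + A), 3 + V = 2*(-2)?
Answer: -20 + 2*I*√5 ≈ -20.0 + 4.4721*I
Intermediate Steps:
V = -7 (V = -3 + 2*(-2) = -3 - 4 = -7)
A = -22 (A = (-7 - 4)*(5 - 1*3) = -11*(5 - 3) = -11*2 = -22)
R(u, m) = √(-22 + m) (R(u, m) = √(m - 22) = √(-22 + m))
R(-4, 2) + 10*(-2) = √(-22 + 2) + 10*(-2) = √(-20) - 20 = 2*I*√5 - 20 = -20 + 2*I*√5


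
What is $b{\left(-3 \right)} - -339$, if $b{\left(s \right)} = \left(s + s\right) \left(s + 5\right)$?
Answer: $327$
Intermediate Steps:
$b{\left(s \right)} = 2 s \left(5 + s\right)$
$b{\left(-3 \right)} - -339 = 2 \left(-3\right) \left(5 - 3\right) - -339 = 2 \left(-3\right) 2 + 339 = -12 + 339 = 327$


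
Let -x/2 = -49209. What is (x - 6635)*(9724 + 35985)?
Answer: 4195309147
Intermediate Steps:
x = 98418 (x = -2*(-49209) = 98418)
(x - 6635)*(9724 + 35985) = (98418 - 6635)*(9724 + 35985) = 91783*45709 = 4195309147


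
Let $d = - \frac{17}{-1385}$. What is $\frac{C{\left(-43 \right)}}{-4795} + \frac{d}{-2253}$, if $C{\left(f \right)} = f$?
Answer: $\frac{5363836}{598493679} \approx 0.0089622$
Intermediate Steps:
$d = \frac{17}{1385}$ ($d = \left(-17\right) \left(- \frac{1}{1385}\right) = \frac{17}{1385} \approx 0.012274$)
$\frac{C{\left(-43 \right)}}{-4795} + \frac{d}{-2253} = - \frac{43}{-4795} + \frac{17}{1385 \left(-2253\right)} = \left(-43\right) \left(- \frac{1}{4795}\right) + \frac{17}{1385} \left(- \frac{1}{2253}\right) = \frac{43}{4795} - \frac{17}{3120405} = \frac{5363836}{598493679}$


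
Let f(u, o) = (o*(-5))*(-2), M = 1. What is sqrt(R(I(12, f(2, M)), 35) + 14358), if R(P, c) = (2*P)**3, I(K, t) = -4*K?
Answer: I*sqrt(870378) ≈ 932.94*I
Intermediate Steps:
f(u, o) = 10*o (f(u, o) = -5*o*(-2) = 10*o)
R(P, c) = 8*P**3
sqrt(R(I(12, f(2, M)), 35) + 14358) = sqrt(8*(-4*12)**3 + 14358) = sqrt(8*(-48)**3 + 14358) = sqrt(8*(-110592) + 14358) = sqrt(-884736 + 14358) = sqrt(-870378) = I*sqrt(870378)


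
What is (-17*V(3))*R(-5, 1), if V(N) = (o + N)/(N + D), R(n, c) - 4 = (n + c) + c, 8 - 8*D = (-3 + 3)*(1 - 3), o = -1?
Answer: -17/2 ≈ -8.5000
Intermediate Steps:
D = 1 (D = 1 - (-3 + 3)*(1 - 3)/8 = 1 - 0*(-2) = 1 - ⅛*0 = 1 + 0 = 1)
R(n, c) = 4 + n + 2*c (R(n, c) = 4 + ((n + c) + c) = 4 + ((c + n) + c) = 4 + (n + 2*c) = 4 + n + 2*c)
V(N) = (-1 + N)/(1 + N) (V(N) = (-1 + N)/(N + 1) = (-1 + N)/(1 + N))
(-17*V(3))*R(-5, 1) = (-17*(-1 + 3)/(1 + 3))*(4 - 5 + 2*1) = (-17*2/4)*(4 - 5 + 2) = -17*2/4*1 = -17*½*1 = -17/2*1 = -17/2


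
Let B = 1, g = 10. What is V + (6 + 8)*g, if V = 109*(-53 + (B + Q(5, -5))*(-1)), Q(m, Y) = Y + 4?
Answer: -5637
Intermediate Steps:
Q(m, Y) = 4 + Y
V = -5777 (V = 109*(-53 + (1 + (4 - 5))*(-1)) = 109*(-53 + (1 - 1)*(-1)) = 109*(-53 + 0*(-1)) = 109*(-53 + 0) = 109*(-53) = -5777)
V + (6 + 8)*g = -5777 + (6 + 8)*10 = -5777 + 14*10 = -5777 + 140 = -5637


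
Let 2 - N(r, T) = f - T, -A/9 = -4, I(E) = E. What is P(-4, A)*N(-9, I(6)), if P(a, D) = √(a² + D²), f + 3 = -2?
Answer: 52*√82 ≈ 470.88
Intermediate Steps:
f = -5 (f = -3 - 2 = -5)
A = 36 (A = -9*(-4) = 36)
N(r, T) = 7 + T (N(r, T) = 2 - (-5 - T) = 2 + (5 + T) = 7 + T)
P(a, D) = √(D² + a²)
P(-4, A)*N(-9, I(6)) = √(36² + (-4)²)*(7 + 6) = √(1296 + 16)*13 = √1312*13 = (4*√82)*13 = 52*√82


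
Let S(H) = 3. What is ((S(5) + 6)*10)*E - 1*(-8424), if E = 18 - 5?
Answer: 9594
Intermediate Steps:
E = 13
((S(5) + 6)*10)*E - 1*(-8424) = ((3 + 6)*10)*13 - 1*(-8424) = (9*10)*13 + 8424 = 90*13 + 8424 = 1170 + 8424 = 9594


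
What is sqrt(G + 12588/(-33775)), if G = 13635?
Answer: sqrt(622148384487)/6755 ≈ 116.77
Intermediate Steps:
sqrt(G + 12588/(-33775)) = sqrt(13635 + 12588/(-33775)) = sqrt(13635 + 12588*(-1/33775)) = sqrt(13635 - 12588/33775) = sqrt(460509537/33775) = sqrt(622148384487)/6755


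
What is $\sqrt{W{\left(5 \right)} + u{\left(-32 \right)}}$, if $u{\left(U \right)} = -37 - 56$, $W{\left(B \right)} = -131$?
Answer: $4 i \sqrt{14} \approx 14.967 i$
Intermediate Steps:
$u{\left(U \right)} = -93$
$\sqrt{W{\left(5 \right)} + u{\left(-32 \right)}} = \sqrt{-131 - 93} = \sqrt{-224} = 4 i \sqrt{14}$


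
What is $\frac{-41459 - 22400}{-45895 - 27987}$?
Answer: $\frac{63859}{73882} \approx 0.86434$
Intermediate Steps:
$\frac{-41459 - 22400}{-45895 - 27987} = \frac{-41459 - 22400}{-73882} = \left(-41459 - 22400\right) \left(- \frac{1}{73882}\right) = \left(-63859\right) \left(- \frac{1}{73882}\right) = \frac{63859}{73882}$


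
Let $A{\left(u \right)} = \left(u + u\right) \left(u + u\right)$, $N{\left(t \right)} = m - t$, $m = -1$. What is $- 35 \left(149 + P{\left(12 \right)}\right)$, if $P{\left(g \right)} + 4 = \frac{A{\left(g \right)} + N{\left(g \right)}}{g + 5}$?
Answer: $- \frac{105980}{17} \approx -6234.1$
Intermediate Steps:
$N{\left(t \right)} = -1 - t$
$A{\left(u \right)} = 4 u^{2}$ ($A{\left(u \right)} = 2 u 2 u = 4 u^{2}$)
$P{\left(g \right)} = -4 + \frac{-1 - g + 4 g^{2}}{5 + g}$ ($P{\left(g \right)} = -4 + \frac{4 g^{2} - \left(1 + g\right)}{g + 5} = -4 + \frac{-1 - g + 4 g^{2}}{5 + g}$)
$- 35 \left(149 + P{\left(12 \right)}\right) = - 35 \left(149 + \frac{-21 - 60 + 4 \cdot 12^{2}}{5 + 12}\right) = - 35 \left(149 + \frac{-21 - 60 + 4 \cdot 144}{17}\right) = - 35 \left(149 + \frac{-21 - 60 + 576}{17}\right) = - 35 \left(149 + \frac{1}{17} \cdot 495\right) = - 35 \left(149 + \frac{495}{17}\right) = \left(-35\right) \frac{3028}{17} = - \frac{105980}{17}$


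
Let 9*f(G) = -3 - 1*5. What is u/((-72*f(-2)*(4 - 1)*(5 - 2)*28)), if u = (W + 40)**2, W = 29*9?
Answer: 12943/2304 ≈ 5.6176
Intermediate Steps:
W = 261
f(G) = -8/9 (f(G) = (-3 - 1*5)/9 = (-3 - 5)/9 = (1/9)*(-8) = -8/9)
u = 90601 (u = (261 + 40)**2 = 301**2 = 90601)
u/((-72*f(-2)*(4 - 1)*(5 - 2)*28)) = 90601/((-(-64)*(4 - 1)*(5 - 2)*28)) = 90601/((-(-64)*3*3*28)) = 90601/((-(-64)*9*28)) = 90601/((-72*(-8)*28)) = 90601/((576*28)) = 90601/16128 = 90601*(1/16128) = 12943/2304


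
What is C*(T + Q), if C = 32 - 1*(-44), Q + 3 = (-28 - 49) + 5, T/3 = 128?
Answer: 23484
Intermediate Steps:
T = 384 (T = 3*128 = 384)
Q = -75 (Q = -3 + ((-28 - 49) + 5) = -3 + (-77 + 5) = -3 - 72 = -75)
C = 76 (C = 32 + 44 = 76)
C*(T + Q) = 76*(384 - 75) = 76*309 = 23484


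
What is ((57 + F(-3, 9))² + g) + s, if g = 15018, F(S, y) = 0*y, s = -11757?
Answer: 6510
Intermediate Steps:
F(S, y) = 0
((57 + F(-3, 9))² + g) + s = ((57 + 0)² + 15018) - 11757 = (57² + 15018) - 11757 = (3249 + 15018) - 11757 = 18267 - 11757 = 6510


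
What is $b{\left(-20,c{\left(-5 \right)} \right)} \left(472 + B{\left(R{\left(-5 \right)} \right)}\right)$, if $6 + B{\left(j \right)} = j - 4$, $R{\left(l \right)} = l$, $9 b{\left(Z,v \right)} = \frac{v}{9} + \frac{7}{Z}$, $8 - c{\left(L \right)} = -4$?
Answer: $\frac{26963}{540} \approx 49.931$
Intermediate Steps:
$c{\left(L \right)} = 12$ ($c{\left(L \right)} = 8 - -4 = 8 + 4 = 12$)
$b{\left(Z,v \right)} = \frac{v}{81} + \frac{7}{9 Z}$ ($b{\left(Z,v \right)} = \frac{\frac{v}{9} + \frac{7}{Z}}{9} = \frac{\frac{7}{Z} + \frac{v}{9}}{9} = \frac{v}{81} + \frac{7}{9 Z}$)
$B{\left(j \right)} = -10 + j$ ($B{\left(j \right)} = -6 + \left(j - 4\right) = -6 + \left(-4 + j\right) = -10 + j$)
$b{\left(-20,c{\left(-5 \right)} \right)} \left(472 + B{\left(R{\left(-5 \right)} \right)}\right) = \frac{63 - 240}{81 \left(-20\right)} \left(472 - 15\right) = \frac{1}{81} \left(- \frac{1}{20}\right) \left(63 - 240\right) \left(472 - 15\right) = \frac{1}{81} \left(- \frac{1}{20}\right) \left(-177\right) 457 = \frac{59}{540} \cdot 457 = \frac{26963}{540}$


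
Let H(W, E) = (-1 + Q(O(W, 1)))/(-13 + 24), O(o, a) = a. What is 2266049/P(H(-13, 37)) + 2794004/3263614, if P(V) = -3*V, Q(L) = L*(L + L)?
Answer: -40675296634967/4895421 ≈ -8.3088e+6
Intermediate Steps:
Q(L) = 2*L**2 (Q(L) = L*(2*L) = 2*L**2)
H(W, E) = 1/11 (H(W, E) = (-1 + 2*1**2)/(-13 + 24) = (-1 + 2*1)/11 = (-1 + 2)*(1/11) = 1*(1/11) = 1/11)
2266049/P(H(-13, 37)) + 2794004/3263614 = 2266049/((-3*1/11)) + 2794004/3263614 = 2266049/(-3/11) + 2794004*(1/3263614) = 2266049*(-11/3) + 1397002/1631807 = -24926539/3 + 1397002/1631807 = -40675296634967/4895421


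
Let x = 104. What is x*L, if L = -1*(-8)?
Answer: 832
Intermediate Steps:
L = 8
x*L = 104*8 = 832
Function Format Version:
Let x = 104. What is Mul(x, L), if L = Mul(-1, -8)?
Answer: 832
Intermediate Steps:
L = 8
Mul(x, L) = Mul(104, 8) = 832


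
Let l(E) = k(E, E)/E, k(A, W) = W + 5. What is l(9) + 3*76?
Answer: 2066/9 ≈ 229.56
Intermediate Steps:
k(A, W) = 5 + W
l(E) = (5 + E)/E
l(9) + 3*76 = (5 + 9)/9 + 3*76 = (⅑)*14 + 228 = 14/9 + 228 = 2066/9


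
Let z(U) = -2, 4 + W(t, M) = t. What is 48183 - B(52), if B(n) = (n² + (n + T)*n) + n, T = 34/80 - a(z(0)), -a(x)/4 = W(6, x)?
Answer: 422849/10 ≈ 42285.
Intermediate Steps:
W(t, M) = -4 + t
a(x) = -8 (a(x) = -4*(-4 + 6) = -4*2 = -8)
T = 337/40 (T = 34/80 - 1*(-8) = 34*(1/80) + 8 = 17/40 + 8 = 337/40 ≈ 8.4250)
B(n) = n + n² + n*(337/40 + n) (B(n) = (n² + (n + 337/40)*n) + n = (n² + (337/40 + n)*n) + n = (n² + n*(337/40 + n)) + n = n + n² + n*(337/40 + n))
48183 - B(52) = 48183 - 52*(377 + 80*52)/40 = 48183 - 52*(377 + 4160)/40 = 48183 - 52*4537/40 = 48183 - 1*58981/10 = 48183 - 58981/10 = 422849/10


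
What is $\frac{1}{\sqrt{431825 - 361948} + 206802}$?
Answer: $\frac{206802}{42766997327} - \frac{\sqrt{69877}}{42766997327} \approx 4.8294 \cdot 10^{-6}$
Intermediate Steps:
$\frac{1}{\sqrt{431825 - 361948} + 206802} = \frac{1}{\sqrt{69877} + 206802} = \frac{1}{206802 + \sqrt{69877}}$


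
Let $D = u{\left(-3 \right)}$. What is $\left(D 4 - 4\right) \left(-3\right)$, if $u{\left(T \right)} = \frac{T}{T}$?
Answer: $0$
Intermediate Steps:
$u{\left(T \right)} = 1$
$D = 1$
$\left(D 4 - 4\right) \left(-3\right) = \left(1 \cdot 4 - 4\right) \left(-3\right) = \left(4 - 4\right) \left(-3\right) = 0 \left(-3\right) = 0$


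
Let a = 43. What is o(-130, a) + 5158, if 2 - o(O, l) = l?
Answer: 5117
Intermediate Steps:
o(O, l) = 2 - l
o(-130, a) + 5158 = (2 - 1*43) + 5158 = (2 - 43) + 5158 = -41 + 5158 = 5117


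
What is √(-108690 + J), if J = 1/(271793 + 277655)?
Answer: I*√8203190387432078/274724 ≈ 329.68*I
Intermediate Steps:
J = 1/549448 ≈ 1.8200e-6
√(-108690 + J) = √(-108690 + 1/549448) = √(-59719503119/549448) = I*√8203190387432078/274724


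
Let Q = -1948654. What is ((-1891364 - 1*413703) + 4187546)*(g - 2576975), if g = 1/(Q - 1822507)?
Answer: -18294284108899842504/3771161 ≈ -4.8511e+12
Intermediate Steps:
g = -1/3771161 (g = 1/(-1948654 - 1822507) = 1/(-3771161) = -1/3771161 ≈ -2.6517e-7)
((-1891364 - 1*413703) + 4187546)*(g - 2576975) = ((-1891364 - 1*413703) + 4187546)*(-1/3771161 - 2576975) = ((-1891364 - 413703) + 4187546)*(-9718187617976/3771161) = (-2305067 + 4187546)*(-9718187617976/3771161) = 1882479*(-9718187617976/3771161) = -18294284108899842504/3771161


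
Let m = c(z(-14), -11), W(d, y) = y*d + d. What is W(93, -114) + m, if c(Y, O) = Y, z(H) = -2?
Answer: -10511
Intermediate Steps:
W(d, y) = d + d*y (W(d, y) = d*y + d = d + d*y)
m = -2
W(93, -114) + m = 93*(1 - 114) - 2 = 93*(-113) - 2 = -10509 - 2 = -10511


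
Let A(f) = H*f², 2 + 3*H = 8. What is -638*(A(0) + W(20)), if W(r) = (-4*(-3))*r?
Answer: -153120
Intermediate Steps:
H = 2 (H = -⅔ + (⅓)*8 = -⅔ + 8/3 = 2)
W(r) = 12*r
A(f) = 2*f²
-638*(A(0) + W(20)) = -638*(2*0² + 12*20) = -638*(2*0 + 240) = -638*(0 + 240) = -638*240 = -153120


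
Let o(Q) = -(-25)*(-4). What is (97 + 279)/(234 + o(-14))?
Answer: 188/67 ≈ 2.8060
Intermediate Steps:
o(Q) = -100 (o(Q) = -5*20 = -100)
(97 + 279)/(234 + o(-14)) = (97 + 279)/(234 - 100) = 376/134 = 376*(1/134) = 188/67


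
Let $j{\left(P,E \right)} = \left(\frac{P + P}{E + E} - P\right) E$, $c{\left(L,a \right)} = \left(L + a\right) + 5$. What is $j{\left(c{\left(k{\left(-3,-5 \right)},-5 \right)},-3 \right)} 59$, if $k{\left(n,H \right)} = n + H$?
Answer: $-1888$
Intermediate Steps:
$k{\left(n,H \right)} = H + n$
$c{\left(L,a \right)} = 5 + L + a$
$j{\left(P,E \right)} = E \left(- P + \frac{P}{E}\right)$ ($j{\left(P,E \right)} = \left(\frac{2 P}{2 E} - P\right) E = \left(2 P \frac{1}{2 E} - P\right) E = \left(\frac{P}{E} - P\right) E = \left(- P + \frac{P}{E}\right) E = E \left(- P + \frac{P}{E}\right)$)
$j{\left(c{\left(k{\left(-3,-5 \right)},-5 \right)},-3 \right)} 59 = \left(5 - 8 - 5\right) \left(1 - -3\right) 59 = \left(5 - 8 - 5\right) \left(1 + 3\right) 59 = \left(-8\right) 4 \cdot 59 = \left(-32\right) 59 = -1888$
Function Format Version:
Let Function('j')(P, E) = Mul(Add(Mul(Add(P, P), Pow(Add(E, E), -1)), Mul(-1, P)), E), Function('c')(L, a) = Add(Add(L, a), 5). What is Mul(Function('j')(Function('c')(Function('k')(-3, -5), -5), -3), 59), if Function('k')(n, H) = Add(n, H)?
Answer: -1888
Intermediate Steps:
Function('k')(n, H) = Add(H, n)
Function('c')(L, a) = Add(5, L, a)
Function('j')(P, E) = Mul(E, Add(Mul(-1, P), Mul(P, Pow(E, -1)))) (Function('j')(P, E) = Mul(Add(Mul(Mul(2, P), Pow(Mul(2, E), -1)), Mul(-1, P)), E) = Mul(Add(Mul(Mul(2, P), Mul(Rational(1, 2), Pow(E, -1))), Mul(-1, P)), E) = Mul(Add(Mul(P, Pow(E, -1)), Mul(-1, P)), E) = Mul(Add(Mul(-1, P), Mul(P, Pow(E, -1))), E) = Mul(E, Add(Mul(-1, P), Mul(P, Pow(E, -1)))))
Mul(Function('j')(Function('c')(Function('k')(-3, -5), -5), -3), 59) = Mul(Mul(Add(5, Add(-5, -3), -5), Add(1, Mul(-1, -3))), 59) = Mul(Mul(Add(5, -8, -5), Add(1, 3)), 59) = Mul(Mul(-8, 4), 59) = Mul(-32, 59) = -1888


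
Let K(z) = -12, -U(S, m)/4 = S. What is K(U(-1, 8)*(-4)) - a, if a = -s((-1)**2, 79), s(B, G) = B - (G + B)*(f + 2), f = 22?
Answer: -1931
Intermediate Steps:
U(S, m) = -4*S
s(B, G) = -24*G - 23*B (s(B, G) = B - (G + B)*(22 + 2) = B - (B + G)*24 = B - (24*B + 24*G) = B + (-24*B - 24*G) = -24*G - 23*B)
a = 1919 (a = -(-24*79 - 23*(-1)**2) = -(-1896 - 23*1) = -(-1896 - 23) = -1*(-1919) = 1919)
K(U(-1, 8)*(-4)) - a = -12 - 1*1919 = -12 - 1919 = -1931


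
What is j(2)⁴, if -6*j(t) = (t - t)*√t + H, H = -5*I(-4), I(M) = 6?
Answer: 625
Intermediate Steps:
H = -30 (H = -5*6 = -30)
j(t) = 5 (j(t) = -((t - t)*√t - 30)/6 = -(0*√t - 30)/6 = -(0 - 30)/6 = -⅙*(-30) = 5)
j(2)⁴ = 5⁴ = 625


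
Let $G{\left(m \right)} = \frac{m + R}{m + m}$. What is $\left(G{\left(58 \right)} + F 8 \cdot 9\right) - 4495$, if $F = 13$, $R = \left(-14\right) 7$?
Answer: $- \frac{103221}{29} \approx -3559.3$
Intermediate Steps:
$R = -98$
$G{\left(m \right)} = \frac{-98 + m}{2 m}$ ($G{\left(m \right)} = \frac{m - 98}{m + m} = \frac{-98 + m}{2 m}$)
$\left(G{\left(58 \right)} + F 8 \cdot 9\right) - 4495 = \left(\frac{-98 + 58}{2 \cdot 58} + 13 \cdot 8 \cdot 9\right) - 4495 = \left(\frac{1}{2} \cdot \frac{1}{58} \left(-40\right) + 104 \cdot 9\right) - 4495 = \left(- \frac{10}{29} + 936\right) - 4495 = \frac{27134}{29} - 4495 = - \frac{103221}{29}$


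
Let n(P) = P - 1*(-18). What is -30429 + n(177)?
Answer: -30234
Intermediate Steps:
n(P) = 18 + P (n(P) = P + 18 = 18 + P)
-30429 + n(177) = -30429 + (18 + 177) = -30429 + 195 = -30234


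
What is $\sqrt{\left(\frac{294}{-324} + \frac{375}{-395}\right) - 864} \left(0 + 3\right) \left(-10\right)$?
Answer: $- \frac{5 i \sqrt{1750835130}}{237} \approx - 882.76 i$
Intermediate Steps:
$\sqrt{\left(\frac{294}{-324} + \frac{375}{-395}\right) - 864} \left(0 + 3\right) \left(-10\right) = \sqrt{\left(294 \left(- \frac{1}{324}\right) + 375 \left(- \frac{1}{395}\right)\right) - 864} \cdot 3 \left(-10\right) = \sqrt{\left(- \frac{49}{54} - \frac{75}{79}\right) - 864} \left(-30\right) = \sqrt{- \frac{7921}{4266} - 864} \left(-30\right) = \sqrt{- \frac{3693745}{4266}} \left(-30\right) = \frac{i \sqrt{1750835130}}{1422} \left(-30\right) = - \frac{5 i \sqrt{1750835130}}{237}$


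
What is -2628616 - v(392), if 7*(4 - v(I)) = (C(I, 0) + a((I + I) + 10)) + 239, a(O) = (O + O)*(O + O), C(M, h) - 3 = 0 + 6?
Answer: -15878348/7 ≈ -2.2683e+6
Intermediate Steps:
C(M, h) = 9 (C(M, h) = 3 + (0 + 6) = 3 + 6 = 9)
a(O) = 4*O² (a(O) = (2*O)*(2*O) = 4*O²)
v(I) = -220/7 - 4*(10 + 2*I)²/7 (v(I) = 4 - ((9 + 4*((I + I) + 10)²) + 239)/7 = 4 - ((9 + 4*(2*I + 10)²) + 239)/7 = 4 - ((9 + 4*(10 + 2*I)²) + 239)/7 = 4 - (248 + 4*(10 + 2*I)²)/7 = 4 + (-248/7 - 4*(10 + 2*I)²/7) = -220/7 - 4*(10 + 2*I)²/7)
-2628616 - v(392) = -2628616 - (-220/7 - 16*(5 + 392)²/7) = -2628616 - (-220/7 - 16/7*397²) = -2628616 - (-220/7 - 16/7*157609) = -2628616 - (-220/7 - 2521744/7) = -2628616 - 1*(-2521964/7) = -2628616 + 2521964/7 = -15878348/7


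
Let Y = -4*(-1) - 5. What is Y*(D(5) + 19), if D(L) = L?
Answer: -24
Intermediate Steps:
Y = -1 (Y = 4 - 5 = -1)
Y*(D(5) + 19) = -(5 + 19) = -1*24 = -24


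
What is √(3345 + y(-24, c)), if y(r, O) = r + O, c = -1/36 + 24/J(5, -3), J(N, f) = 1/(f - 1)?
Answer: √116099/6 ≈ 56.789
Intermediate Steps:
J(N, f) = 1/(-1 + f)
c = -3457/36 (c = -1/36 + 24/(1/(-1 - 3)) = -1*1/36 + 24/(1/(-4)) = -1/36 + 24/(-¼) = -1/36 + 24*(-4) = -1/36 - 96 = -3457/36 ≈ -96.028)
y(r, O) = O + r
√(3345 + y(-24, c)) = √(3345 + (-3457/36 - 24)) = √(3345 - 4321/36) = √(116099/36) = √116099/6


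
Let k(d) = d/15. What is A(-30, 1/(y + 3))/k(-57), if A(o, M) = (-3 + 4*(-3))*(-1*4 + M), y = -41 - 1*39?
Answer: -23175/1463 ≈ -15.841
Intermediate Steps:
y = -80 (y = -41 - 39 = -80)
k(d) = d/15 (k(d) = d*(1/15) = d/15)
A(o, M) = 60 - 15*M (A(o, M) = (-3 - 12)*(-4 + M) = -15*(-4 + M) = 60 - 15*M)
A(-30, 1/(y + 3))/k(-57) = (60 - 15/(-80 + 3))/(((1/15)*(-57))) = (60 - 15/(-77))/(-19/5) = (60 - 15*(-1/77))*(-5/19) = (60 + 15/77)*(-5/19) = (4635/77)*(-5/19) = -23175/1463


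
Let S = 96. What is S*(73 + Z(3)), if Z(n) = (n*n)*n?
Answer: 9600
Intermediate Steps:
Z(n) = n³ (Z(n) = n²*n = n³)
S*(73 + Z(3)) = 96*(73 + 3³) = 96*(73 + 27) = 96*100 = 9600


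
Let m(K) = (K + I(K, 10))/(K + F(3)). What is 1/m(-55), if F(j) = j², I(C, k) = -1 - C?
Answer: 46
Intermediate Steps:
m(K) = -1/(9 + K) (m(K) = (K + (-1 - K))/(K + 3²) = -1/(K + 9) = -1/(9 + K))
1/m(-55) = 1/(-1/(9 - 55)) = 1/(-1/(-46)) = 1/(-1*(-1/46)) = 1/(1/46) = 46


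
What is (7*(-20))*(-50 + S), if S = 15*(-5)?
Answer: 17500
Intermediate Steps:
S = -75
(7*(-20))*(-50 + S) = (7*(-20))*(-50 - 75) = -140*(-125) = 17500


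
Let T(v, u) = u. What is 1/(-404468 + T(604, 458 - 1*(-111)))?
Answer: -1/403899 ≈ -2.4759e-6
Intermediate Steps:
1/(-404468 + T(604, 458 - 1*(-111))) = 1/(-404468 + (458 - 1*(-111))) = 1/(-404468 + (458 + 111)) = 1/(-404468 + 569) = 1/(-403899) = -1/403899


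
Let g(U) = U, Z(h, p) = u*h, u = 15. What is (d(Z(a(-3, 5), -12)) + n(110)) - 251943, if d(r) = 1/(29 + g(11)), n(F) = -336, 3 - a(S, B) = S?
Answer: -10091159/40 ≈ -2.5228e+5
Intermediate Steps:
a(S, B) = 3 - S
Z(h, p) = 15*h
d(r) = 1/40 (d(r) = 1/(29 + 11) = 1/40)
(d(Z(a(-3, 5), -12)) + n(110)) - 251943 = (1/40 - 336) - 251943 = -13439/40 - 251943 = -10091159/40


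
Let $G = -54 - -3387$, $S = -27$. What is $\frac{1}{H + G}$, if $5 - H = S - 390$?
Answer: $\frac{1}{3755} \approx 0.00026631$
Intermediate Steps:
$H = 422$ ($H = 5 - \left(-27 - 390\right) = 5 - -417 = 5 + 417 = 422$)
$G = 3333$ ($G = -54 + 3387 = 3333$)
$\frac{1}{H + G} = \frac{1}{422 + 3333} = \frac{1}{3755}$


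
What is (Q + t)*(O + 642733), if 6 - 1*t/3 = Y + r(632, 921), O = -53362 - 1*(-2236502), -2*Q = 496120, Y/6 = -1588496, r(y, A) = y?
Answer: 80093690180270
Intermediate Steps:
Y = -9530976 (Y = 6*(-1588496) = -9530976)
Q = -248060 (Q = -½*496120 = -248060)
O = 2183140 (O = -53362 + 2236502 = 2183140)
t = 28591050 (t = 18 - 3*(-9530976 + 632) = 18 - 3*(-9530344) = 18 + 28591032 = 28591050)
(Q + t)*(O + 642733) = (-248060 + 28591050)*(2183140 + 642733) = 28342990*2825873 = 80093690180270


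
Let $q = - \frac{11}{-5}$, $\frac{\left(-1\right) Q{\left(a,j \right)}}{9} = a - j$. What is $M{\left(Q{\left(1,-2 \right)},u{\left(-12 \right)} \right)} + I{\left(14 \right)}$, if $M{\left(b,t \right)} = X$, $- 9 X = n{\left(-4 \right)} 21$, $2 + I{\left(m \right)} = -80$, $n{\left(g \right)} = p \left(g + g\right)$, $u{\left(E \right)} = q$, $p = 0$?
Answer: $-82$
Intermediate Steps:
$Q{\left(a,j \right)} = - 9 a + 9 j$ ($Q{\left(a,j \right)} = - 9 \left(a - j\right) = - 9 a + 9 j$)
$q = \frac{11}{5}$ ($q = \left(-11\right) \left(- \frac{1}{5}\right) = \frac{11}{5} \approx 2.2$)
$u{\left(E \right)} = \frac{11}{5}$
$n{\left(g \right)} = 0$ ($n{\left(g \right)} = 0 \left(g + g\right) = 0 \cdot 2 g = 0$)
$I{\left(m \right)} = -82$ ($I{\left(m \right)} = -2 - 80 = -82$)
$X = 0$ ($X = - \frac{0 \cdot 21}{9} = \left(- \frac{1}{9}\right) 0 = 0$)
$M{\left(b,t \right)} = 0$
$M{\left(Q{\left(1,-2 \right)},u{\left(-12 \right)} \right)} + I{\left(14 \right)} = 0 - 82 = -82$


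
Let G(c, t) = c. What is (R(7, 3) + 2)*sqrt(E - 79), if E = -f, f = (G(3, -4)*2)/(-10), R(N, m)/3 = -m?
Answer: -98*I*sqrt(10)/5 ≈ -61.981*I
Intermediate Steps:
R(N, m) = -3*m (R(N, m) = 3*(-m) = -3*m)
f = -3/5 (f = (3*2)/(-10) = 6*(-1/10) = -3/5 ≈ -0.60000)
E = 3/5 (E = -1*(-3/5) = 3/5 ≈ 0.60000)
(R(7, 3) + 2)*sqrt(E - 79) = (-3*3 + 2)*sqrt(3/5 - 79) = (-9 + 2)*sqrt(-392/5) = -98*I*sqrt(10)/5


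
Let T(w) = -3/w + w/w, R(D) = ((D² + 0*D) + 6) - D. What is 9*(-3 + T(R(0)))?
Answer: -45/2 ≈ -22.500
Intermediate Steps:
R(D) = 6 + D² - D (R(D) = ((D² + 0) + 6) - D = (D² + 6) - D = (6 + D²) - D = 6 + D² - D)
T(w) = 1 - 3/w (T(w) = -3/w + 1 = 1 - 3/w)
9*(-3 + T(R(0))) = 9*(-3 + (-3 + (6 + 0² - 1*0))/(6 + 0² - 1*0)) = 9*(-3 + (-3 + (6 + 0 + 0))/(6 + 0 + 0)) = 9*(-3 + (-3 + 6)/6) = 9*(-3 + (⅙)*3) = 9*(-3 + ½) = 9*(-5/2) = -45/2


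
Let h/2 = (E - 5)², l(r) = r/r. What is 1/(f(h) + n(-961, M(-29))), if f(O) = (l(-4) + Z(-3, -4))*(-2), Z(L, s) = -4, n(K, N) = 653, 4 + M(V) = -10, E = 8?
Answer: 1/659 ≈ 0.0015175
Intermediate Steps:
M(V) = -14 (M(V) = -4 - 10 = -14)
l(r) = 1
h = 18 (h = 2*(8 - 5)² = 2*3² = 2*9 = 18)
f(O) = 6 (f(O) = (1 - 4)*(-2) = -3*(-2) = 6)
1/(f(h) + n(-961, M(-29))) = 1/(6 + 653) = 1/659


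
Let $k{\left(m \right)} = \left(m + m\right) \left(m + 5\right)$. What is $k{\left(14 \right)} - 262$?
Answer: $270$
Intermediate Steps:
$k{\left(m \right)} = 2 m \left(5 + m\right)$
$k{\left(14 \right)} - 262 = 2 \cdot 14 \left(5 + 14\right) - 262 = 2 \cdot 14 \cdot 19 - 262 = 532 - 262 = 270$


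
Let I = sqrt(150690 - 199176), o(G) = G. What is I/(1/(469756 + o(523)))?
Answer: 470279*I*sqrt(48486) ≈ 1.0355e+8*I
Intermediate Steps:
I = I*sqrt(48486) (I = sqrt(-48486) = I*sqrt(48486) ≈ 220.2*I)
I/(1/(469756 + o(523))) = (I*sqrt(48486))/(1/(469756 + 523)) = (I*sqrt(48486))/(1/470279) = (I*sqrt(48486))*470279 = 470279*I*sqrt(48486)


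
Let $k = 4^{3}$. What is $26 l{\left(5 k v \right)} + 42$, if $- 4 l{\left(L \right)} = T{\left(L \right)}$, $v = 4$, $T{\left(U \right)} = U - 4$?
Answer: $-8252$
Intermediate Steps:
$T{\left(U \right)} = -4 + U$
$k = 64$
$l{\left(L \right)} = 1 - \frac{L}{4}$ ($l{\left(L \right)} = - \frac{-4 + L}{4} = 1 - \frac{L}{4}$)
$26 l{\left(5 k v \right)} + 42 = 26 \left(1 - \frac{5 \cdot 64 \cdot 4}{4}\right) + 42 = 26 \left(1 - \frac{320 \cdot 4}{4}\right) + 42 = 26 \left(1 - 320\right) + 42 = 26 \left(-319\right) + 42 = -8294 + 42 = -8252$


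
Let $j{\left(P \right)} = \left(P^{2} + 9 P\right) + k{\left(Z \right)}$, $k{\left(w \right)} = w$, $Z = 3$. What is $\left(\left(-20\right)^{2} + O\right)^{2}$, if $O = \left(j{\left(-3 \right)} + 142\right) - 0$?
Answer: $277729$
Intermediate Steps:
$j{\left(P \right)} = 3 + P^{2} + 9 P$ ($j{\left(P \right)} = \left(P^{2} + 9 P\right) + 3 = 3 + P^{2} + 9 P$)
$O = 127$ ($O = \left(\left(3 + \left(-3\right)^{2} + 9 \left(-3\right)\right) + 142\right) - 0 = \left(\left(3 + 9 - 27\right) + 142\right) + 0 = \left(-15 + 142\right) + 0 = 127 + 0 = 127$)
$\left(\left(-20\right)^{2} + O\right)^{2} = \left(\left(-20\right)^{2} + 127\right)^{2} = \left(400 + 127\right)^{2} = 527^{2} = 277729$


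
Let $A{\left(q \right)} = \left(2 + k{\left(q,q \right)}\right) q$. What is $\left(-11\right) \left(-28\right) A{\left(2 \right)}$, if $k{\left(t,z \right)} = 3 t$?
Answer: $4928$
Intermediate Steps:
$A{\left(q \right)} = q \left(2 + 3 q\right)$ ($A{\left(q \right)} = \left(2 + 3 q\right) q = q \left(2 + 3 q\right)$)
$\left(-11\right) \left(-28\right) A{\left(2 \right)} = \left(-11\right) \left(-28\right) 2 \left(2 + 3 \cdot 2\right) = 308 \cdot 2 \left(2 + 6\right) = 308 \cdot 2 \cdot 8 = 308 \cdot 16 = 4928$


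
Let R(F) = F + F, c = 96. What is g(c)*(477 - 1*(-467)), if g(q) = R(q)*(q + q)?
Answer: 34799616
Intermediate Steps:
R(F) = 2*F
g(q) = 4*q**2 (g(q) = (2*q)*(q + q) = (2*q)*(2*q) = 4*q**2)
g(c)*(477 - 1*(-467)) = (4*96**2)*(477 - 1*(-467)) = (4*9216)*(477 + 467) = 36864*944 = 34799616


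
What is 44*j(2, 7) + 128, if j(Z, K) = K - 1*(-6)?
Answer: 700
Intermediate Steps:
j(Z, K) = 6 + K (j(Z, K) = K + 6 = 6 + K)
44*j(2, 7) + 128 = 44*(6 + 7) + 128 = 44*13 + 128 = 572 + 128 = 700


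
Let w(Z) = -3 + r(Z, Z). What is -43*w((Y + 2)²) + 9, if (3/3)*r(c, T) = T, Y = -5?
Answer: -249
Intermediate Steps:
r(c, T) = T
w(Z) = -3 + Z
-43*w((Y + 2)²) + 9 = -43*(-3 + (-5 + 2)²) + 9 = -43*(-3 + (-3)²) + 9 = -43*(-3 + 9) + 9 = -43*6 + 9 = -258 + 9 = -249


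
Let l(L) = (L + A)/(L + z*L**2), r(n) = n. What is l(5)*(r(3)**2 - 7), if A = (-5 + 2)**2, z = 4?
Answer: 4/15 ≈ 0.26667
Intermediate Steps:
A = 9 (A = (-3)**2 = 9)
l(L) = (9 + L)/(L + 4*L**2) (l(L) = (L + 9)/(L + 4*L**2) = (9 + L)/(L + 4*L**2))
l(5)*(r(3)**2 - 7) = ((9 + 5)/(5*(1 + 4*5)))*(3**2 - 7) = ((1/5)*14/(1 + 20))*(9 - 7) = ((1/5)*14/21)*2 = ((1/5)*(1/21)*14)*2 = (2/15)*2 = 4/15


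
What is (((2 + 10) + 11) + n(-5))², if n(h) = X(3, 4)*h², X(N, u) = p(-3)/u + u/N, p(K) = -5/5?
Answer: 361201/144 ≈ 2508.3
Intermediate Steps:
p(K) = -1 (p(K) = -5*⅕ = -1)
X(N, u) = -1/u + u/N
n(h) = 13*h²/12 (n(h) = (-1/4 + 4/3)*h² = (-1*¼ + 4*(⅓))*h² = (-¼ + 4/3)*h² = 13*h²/12)
(((2 + 10) + 11) + n(-5))² = (((2 + 10) + 11) + (13/12)*(-5)²)² = ((12 + 11) + (13/12)*25)² = (23 + 325/12)² = (601/12)² = 361201/144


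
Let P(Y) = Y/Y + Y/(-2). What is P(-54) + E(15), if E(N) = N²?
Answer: 253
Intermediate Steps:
P(Y) = 1 - Y/2 (P(Y) = 1 + Y*(-½) = 1 - Y/2)
P(-54) + E(15) = (1 - ½*(-54)) + 15² = (1 + 27) + 225 = 28 + 225 = 253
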